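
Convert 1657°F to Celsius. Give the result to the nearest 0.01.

902.78°C

In Celsius: (1657 - 32) × 5/9 = 902.7778°C.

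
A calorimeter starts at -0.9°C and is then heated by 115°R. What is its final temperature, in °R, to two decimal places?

605.05°R

The 115°R change is an interval, so only the factor 5/9 applies: +115 × 5/9 = +63.8889°C.
Final Celsius temperature: -0.9000 + 63.8889 = 62.9889°C.
In Rankine: 62.9889 × 1.8 + 491.67 = 605.05°R.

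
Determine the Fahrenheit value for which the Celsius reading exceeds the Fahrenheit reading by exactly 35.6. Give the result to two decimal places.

-120.10°F

Let F be the Fahrenheit reading. The Celsius reading is C = 5/9·F - 17.7778.
Require C - F = 35.6: (-4/9)·F - 17.7778 = 35.6.
F = (35.6 + 17.7778) / (-4/9) = -120.10.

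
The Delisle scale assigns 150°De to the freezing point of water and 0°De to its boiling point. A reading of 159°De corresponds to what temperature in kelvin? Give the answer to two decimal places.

Linear interpolation between the fixed points: C = (159 - 150) × 100 / (0 - 150) = -6.0000°C.
Then -6.0000 + 273.15 = 267.15 K.

267.15 K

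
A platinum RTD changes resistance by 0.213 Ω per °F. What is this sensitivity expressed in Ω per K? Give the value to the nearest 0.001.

0.383 Ω per K

The quantity depends on a temperature interval, so only the ratio of degree sizes applies; the offset between the scales is irrelevant.
A change of 1 K is a change of 1.8°F, so per K the value is 0.213 × 1.8 = 0.383.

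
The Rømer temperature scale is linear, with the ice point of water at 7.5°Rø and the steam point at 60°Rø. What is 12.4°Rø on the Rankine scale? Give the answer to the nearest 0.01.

Linear interpolation between the fixed points: C = (12.4 - 7.5) × 100 / (60 - 7.5) = 9.3333°C.
Then 9.3333 × 1.8 + 491.67 = 508.47°R.

508.47°R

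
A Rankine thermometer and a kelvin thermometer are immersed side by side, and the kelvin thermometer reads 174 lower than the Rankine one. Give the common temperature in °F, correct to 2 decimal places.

-68.17°F

Let x be the Rankine reading; then the kelvin reading is 5/9·x.
(5/9·x) - x = -174  ⇒  (-4/9)·x = -174  ⇒  x = 391.5000°R.
In Celsius: (391.5 - 491.67) × 5/9 = -55.6500°C.
In Fahrenheit: -55.6500 × 1.8 + 32 = -68.17°F.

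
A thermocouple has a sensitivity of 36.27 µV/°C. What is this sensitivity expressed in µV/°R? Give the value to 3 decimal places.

20.150 µV/°R

The quantity depends on a temperature interval, so only the ratio of degree sizes applies; the offset between the scales is irrelevant.
A change of 1°R is a change of 5/9°C, so per °R the value is 36.27 × 5/9 = 20.150.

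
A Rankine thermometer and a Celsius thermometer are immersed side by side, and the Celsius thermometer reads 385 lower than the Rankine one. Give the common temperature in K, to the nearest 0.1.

139.8 K

Let x be the Rankine reading; then the Celsius reading is 5/9·x - 273.15.
(5/9·x - 273.15) - x = -385  ⇒  (-4/9)·x = -111.85  ⇒  x = 251.6625°R.
In Celsius: (251.6625 - 491.67) × 5/9 = -133.3375°C.
In kelvin: -133.3375 + 273.15 = 139.8 K.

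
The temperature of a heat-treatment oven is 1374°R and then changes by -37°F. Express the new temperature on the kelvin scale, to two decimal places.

Initial temperature in Celsius: (1374 - 491.67) × 5/9 = 490.1833°C.
The 37°F change is an interval, so only the factor 5/9 applies: -37 × 5/9 = -20.5556°C.
Final Celsius temperature: 490.1833 - 20.5556 = 469.6278°C.
In kelvin: 469.6278 + 273.15 = 742.78 K.

742.78 K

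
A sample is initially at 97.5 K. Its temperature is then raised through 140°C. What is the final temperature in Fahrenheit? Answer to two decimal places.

-32.17°F

Initial temperature in Celsius: 97.5 - 273.15 = -175.6500°C.
Final Celsius temperature: -175.6500 + 140.0000 = -35.6500°C.
In Fahrenheit: -35.6500 × 1.8 + 32 = -32.17°F.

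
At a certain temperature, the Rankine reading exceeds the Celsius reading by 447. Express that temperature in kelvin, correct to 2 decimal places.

Let x be the Rankine reading; then the Celsius reading is 5/9·x - 273.15.
(5/9·x - 273.15) - x = -447  ⇒  (-4/9)·x = -173.85  ⇒  x = 391.1625°R.
In Celsius: (391.1625 - 491.67) × 5/9 = -55.8375°C.
In kelvin: -55.8375 + 273.15 = 217.31 K.

217.31 K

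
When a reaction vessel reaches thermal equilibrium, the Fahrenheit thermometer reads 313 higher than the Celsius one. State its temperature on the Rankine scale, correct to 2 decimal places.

Let x be the Celsius reading; then the Fahrenheit reading is 1.8·x + 32.
(1.8·x + 32) - x = 313  ⇒  (0.8)·x = 281  ⇒  x = 351.2500°C.
In Rankine: 351.2500 × 1.8 + 491.67 = 1123.92°R.

1123.92°R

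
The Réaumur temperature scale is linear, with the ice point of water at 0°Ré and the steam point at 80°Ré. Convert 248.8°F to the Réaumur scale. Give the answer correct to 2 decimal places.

First in Celsius: (248.8 - 32) × 5/9 = 120.4444°C.
Linearly onto the Réaumur scale: 0 + (120.4444 / 100) × (80 - 0) = 96.36°Ré.

96.36°Ré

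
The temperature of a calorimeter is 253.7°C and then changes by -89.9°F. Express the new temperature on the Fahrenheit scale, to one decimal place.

The 89.9°F change is an interval, so only the factor 5/9 applies: -89.9 × 5/9 = -49.9444°C.
Final Celsius temperature: 253.7000 - 49.9444 = 203.7556°C.
In Fahrenheit: 203.7556 × 1.8 + 32 = 398.8°F.

398.8°F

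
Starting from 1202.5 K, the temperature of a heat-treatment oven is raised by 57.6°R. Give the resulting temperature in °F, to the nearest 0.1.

Initial temperature in Celsius: 1202.5 - 273.15 = 929.3500°C.
The 57.6°R change is an interval, so only the factor 5/9 applies: +57.6 × 5/9 = +32.0000°C.
Final Celsius temperature: 929.3500 + 32.0000 = 961.3500°C.
In Fahrenheit: 961.3500 × 1.8 + 32 = 1762.4°F.

1762.4°F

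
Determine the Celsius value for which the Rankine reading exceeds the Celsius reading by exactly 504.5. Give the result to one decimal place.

16.0°C

Let C be the Celsius reading. The Rankine reading is R = 1.8·C + 491.67.
Require R - C = 504.5: (0.8)·C + 491.67 = 504.5.
C = (504.5 - 491.67) / (0.8) = 16.0.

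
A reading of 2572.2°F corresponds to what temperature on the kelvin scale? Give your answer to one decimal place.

In Celsius: (2572.2 - 32) × 5/9 = 1411.2222°C.
In kelvin: 1411.2222 + 273.15 = 1684.4 K.

1684.4 K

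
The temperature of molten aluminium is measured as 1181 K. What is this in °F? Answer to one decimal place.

1666.1°F

In Celsius: 1181 - 273.15 = 907.8500°C.
In Fahrenheit: 907.8500 × 1.8 + 32 = 1666.1°F.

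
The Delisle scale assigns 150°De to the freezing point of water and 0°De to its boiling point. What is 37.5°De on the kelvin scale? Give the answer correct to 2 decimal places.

Linear interpolation between the fixed points: C = (37.5 - 150) × 100 / (0 - 150) = 75.0000°C.
Then 75.0000 + 273.15 = 348.15 K.

348.15 K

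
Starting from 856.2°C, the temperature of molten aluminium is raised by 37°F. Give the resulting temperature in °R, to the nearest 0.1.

2069.8°R

The 37°F change is an interval, so only the factor 5/9 applies: +37 × 5/9 = +20.5556°C.
Final Celsius temperature: 856.2000 + 20.5556 = 876.7556°C.
In Rankine: 876.7556 × 1.8 + 491.67 = 2069.8°R.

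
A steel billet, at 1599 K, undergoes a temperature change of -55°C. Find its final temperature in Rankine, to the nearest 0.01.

Initial temperature in Celsius: 1599 - 273.15 = 1325.8500°C.
Final Celsius temperature: 1325.8500 - 55.0000 = 1270.8500°C.
In Rankine: 1270.8500 × 1.8 + 491.67 = 2779.20°R.

2779.20°R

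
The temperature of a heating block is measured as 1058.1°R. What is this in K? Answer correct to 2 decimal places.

587.83 K

In Celsius: (1058.1 - 491.67) × 5/9 = 314.6833°C.
In kelvin: 314.6833 + 273.15 = 587.83 K.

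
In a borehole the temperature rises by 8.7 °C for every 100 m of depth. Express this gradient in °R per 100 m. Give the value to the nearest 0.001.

15.660 °R/100 m

The quantity depends on a temperature interval, so only the ratio of degree sizes applies; the offset between the scales is irrelevant.
A change of 1°C is a change of 1.8°R, so 8.7 × 1.8 = 15.660.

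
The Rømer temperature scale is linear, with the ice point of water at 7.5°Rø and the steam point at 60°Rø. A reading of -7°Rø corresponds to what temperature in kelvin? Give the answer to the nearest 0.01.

245.53 K

Linear interpolation between the fixed points: C = (-7 - 7.5) × 100 / (60 - 7.5) = -27.6190°C.
Then -27.6190 + 273.15 = 245.53 K.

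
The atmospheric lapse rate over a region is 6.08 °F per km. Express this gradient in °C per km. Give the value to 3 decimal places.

Since only a temperature interval is involved, the additive offset between the scales drops out.
A change of 1°F is a change of 5/9°C, so 6.08 × 5/9 = 3.378.

3.378 °C/km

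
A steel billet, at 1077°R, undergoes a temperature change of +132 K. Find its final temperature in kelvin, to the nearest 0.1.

730.3 K

Initial temperature in Celsius: (1077 - 491.67) × 5/9 = 325.1833°C.
The 132 K change is an interval; Kelvin and Celsius degrees are the same size, so ΔC = +132°C.
Final Celsius temperature: 325.1833 + 132.0000 = 457.1833°C.
In kelvin: 457.1833 + 273.15 = 730.3 K.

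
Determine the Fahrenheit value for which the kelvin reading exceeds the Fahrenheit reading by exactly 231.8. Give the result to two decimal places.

Let F be the Fahrenheit reading. The kelvin reading is K = 5/9·F + 255.372.
Require K - F = 231.8: (-4/9)·F + 255.372 = 231.8.
F = (231.8 - 255.372) / (-4/9) = 53.04.

53.04°F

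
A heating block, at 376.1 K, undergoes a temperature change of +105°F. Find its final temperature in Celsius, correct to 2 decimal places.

Initial temperature in Celsius: 376.1 - 273.15 = 102.9500°C.
The 105°F change is an interval, so only the factor 5/9 applies: +105 × 5/9 = +58.3333°C.
Final Celsius temperature: 102.9500 + 58.3333 = 161.2833°C.

161.28°C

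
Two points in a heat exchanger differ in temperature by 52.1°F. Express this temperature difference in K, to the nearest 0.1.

An interval of 1°F corresponds to 5/9 K.
52.1 × 5/9 = 28.9.

28.9 K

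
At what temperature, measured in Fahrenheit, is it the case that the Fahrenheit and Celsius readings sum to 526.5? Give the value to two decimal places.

Let F be the Fahrenheit reading. The Celsius reading is C = 5/9·F - 17.7778.
Require F + C = 526.5: (14/9)·F - 17.7778 = 526.5.
F = (526.5 + 17.7778) / (14/9) = 349.89.

349.89°F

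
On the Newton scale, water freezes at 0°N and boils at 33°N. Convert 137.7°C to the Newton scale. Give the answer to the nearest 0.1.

Linearly onto the Newton scale: 0 + (137.7000 / 100) × (33 - 0) = 45.4°N.

45.4°N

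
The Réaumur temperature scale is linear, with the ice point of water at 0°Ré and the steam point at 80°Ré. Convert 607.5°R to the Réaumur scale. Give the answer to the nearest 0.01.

First in Celsius: (607.5 - 491.67) × 5/9 = 64.3500°C.
Linearly onto the Réaumur scale: 0 + (64.3500 / 100) × (80 - 0) = 51.48°Ré.

51.48°Ré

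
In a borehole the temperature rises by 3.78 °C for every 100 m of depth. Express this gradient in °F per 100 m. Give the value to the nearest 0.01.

The quantity depends on a temperature interval, so only the ratio of degree sizes applies; the offset between the scales is irrelevant.
A change of 1°C is a change of 1.8°F, so 3.78 × 1.8 = 6.80.

6.80 °F/100 m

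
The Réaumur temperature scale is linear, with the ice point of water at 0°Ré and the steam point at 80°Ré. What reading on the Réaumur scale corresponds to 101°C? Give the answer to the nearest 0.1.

Linearly onto the Réaumur scale: 0 + (101.0000 / 100) × (80 - 0) = 80.8°Ré.

80.8°Ré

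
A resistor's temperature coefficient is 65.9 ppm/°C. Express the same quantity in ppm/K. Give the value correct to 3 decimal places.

Since only a temperature interval is involved, the additive offset between the scales drops out.
A change of 1 K is a change of 1°C, so per K the value is 65.9 × 1 = 65.900.

65.900 ppm/K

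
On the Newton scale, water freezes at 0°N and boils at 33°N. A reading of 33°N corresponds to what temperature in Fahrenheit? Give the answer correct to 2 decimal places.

212.00°F

Linear interpolation between the fixed points: C = (33 - 0) × 100 / (33 - 0) = 100.0000°C.
Then 100.0000 × 1.8 + 32 = 212.00°F.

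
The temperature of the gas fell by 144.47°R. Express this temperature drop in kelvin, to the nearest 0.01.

80.26 K

Only the scale ratio 5/9 matters for a change in temperature.
144.47 × 5/9 = 80.26.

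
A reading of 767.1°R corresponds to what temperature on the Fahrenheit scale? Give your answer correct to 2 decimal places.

In Celsius: (767.1 - 491.67) × 5/9 = 153.0167°C.
In Fahrenheit: 153.0167 × 1.8 + 32 = 307.43°F.

307.43°F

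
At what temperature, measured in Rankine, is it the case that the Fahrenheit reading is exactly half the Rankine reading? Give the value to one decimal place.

919.3°R

Let R be the Rankine reading. The Fahrenheit reading is F = 1·R - 459.67.
Require F = 0.5·R: 1·R - 459.67 = 0.5·R.
(0.5)·R = 459.67  ⇒  R = 919.3.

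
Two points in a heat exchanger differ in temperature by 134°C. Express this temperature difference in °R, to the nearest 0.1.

For a temperature interval the offset drops out; only the factor 1.8 applies.
134 × 1.8 = 241.2.

241.2°R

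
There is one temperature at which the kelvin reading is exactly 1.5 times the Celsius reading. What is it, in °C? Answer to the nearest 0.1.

Let C be the Celsius reading. The kelvin reading is K = 1·C + 273.15.
Require K = 1.5·C: 1·C + 273.15 = 1.5·C.
(-0.5)·C = -273.15  ⇒  C = 546.3.

546.3°C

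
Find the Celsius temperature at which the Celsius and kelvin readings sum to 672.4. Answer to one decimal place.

Let C be the Celsius reading. The kelvin reading is K = 1·C + 273.15.
Require C + K = 672.4: (2)·C + 273.15 = 672.4.
C = (672.4 - 273.15) / (2) = 199.6.

199.6°C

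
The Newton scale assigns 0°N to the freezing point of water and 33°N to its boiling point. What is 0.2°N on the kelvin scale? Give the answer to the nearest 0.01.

273.76 K

Linear interpolation between the fixed points: C = (0.2 - 0) × 100 / (33 - 0) = 0.6061°C.
Then 0.6061 + 273.15 = 273.76 K.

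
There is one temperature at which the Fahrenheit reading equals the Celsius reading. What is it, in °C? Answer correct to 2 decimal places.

-40.00°C

Let C be the Celsius reading. The Fahrenheit reading is F = 1.8·C + 32.
Set F = C: 1.8·C + 32 = C.
(0.8)·C = -32  ⇒  C = -40.00.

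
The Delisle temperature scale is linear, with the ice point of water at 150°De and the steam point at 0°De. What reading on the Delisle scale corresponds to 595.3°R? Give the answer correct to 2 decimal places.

63.64°De

First in Celsius: (595.3 - 491.67) × 5/9 = 57.5722°C.
Linearly onto the Delisle scale: 150 + (57.5722 / 100) × (0 - 150) = 63.64°De.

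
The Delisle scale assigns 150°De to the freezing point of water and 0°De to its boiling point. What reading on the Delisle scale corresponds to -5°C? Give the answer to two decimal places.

Linearly onto the Delisle scale: 150 + (-5.0000 / 100) × (0 - 150) = 157.50°De.

157.50°De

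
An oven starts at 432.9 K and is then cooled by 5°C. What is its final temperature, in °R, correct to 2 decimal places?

770.22°R

Initial temperature in Celsius: 432.9 - 273.15 = 159.7500°C.
Final Celsius temperature: 159.7500 - 5.0000 = 154.7500°C.
In Rankine: 154.7500 × 1.8 + 491.67 = 770.22°R.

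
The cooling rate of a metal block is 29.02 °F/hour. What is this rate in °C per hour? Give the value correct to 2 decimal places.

Since only a temperature interval is involved, the additive offset between the scales drops out.
A change of 1°F is a change of 5/9°C, so 29.02 × 5/9 = 16.12.

16.12 °C/hour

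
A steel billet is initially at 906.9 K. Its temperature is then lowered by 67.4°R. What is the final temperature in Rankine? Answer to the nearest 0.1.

Initial temperature in Celsius: 906.9 - 273.15 = 633.7500°C.
The 67.4°R change is an interval, so only the factor 5/9 applies: -67.4 × 5/9 = -37.4444°C.
Final Celsius temperature: 633.7500 - 37.4444 = 596.3056°C.
In Rankine: 596.3056 × 1.8 + 491.67 = 1565.0°R.

1565.0°R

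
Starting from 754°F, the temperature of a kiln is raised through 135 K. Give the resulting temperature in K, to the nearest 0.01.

Initial temperature in Celsius: (754 - 32) × 5/9 = 401.1111°C.
The 135 K change is an interval; Kelvin and Celsius degrees are the same size, so ΔC = +135°C.
Final Celsius temperature: 401.1111 + 135.0000 = 536.1111°C.
In kelvin: 536.1111 + 273.15 = 809.26 K.

809.26 K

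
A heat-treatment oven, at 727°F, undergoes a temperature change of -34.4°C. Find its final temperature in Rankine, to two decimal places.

Initial temperature in Celsius: (727 - 32) × 5/9 = 386.1111°C.
Final Celsius temperature: 386.1111 - 34.4000 = 351.7111°C.
In Rankine: 351.7111 × 1.8 + 491.67 = 1124.75°R.

1124.75°R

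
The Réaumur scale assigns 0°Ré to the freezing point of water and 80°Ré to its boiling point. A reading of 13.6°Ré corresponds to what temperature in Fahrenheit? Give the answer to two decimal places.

62.60°F

Linear interpolation between the fixed points: C = (13.6 - 0) × 100 / (80 - 0) = 17.0000°C.
Then 17.0000 × 1.8 + 32 = 62.60°F.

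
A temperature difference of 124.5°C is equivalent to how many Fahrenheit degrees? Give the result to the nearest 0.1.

An interval of 1°C corresponds to 1.8°F.
124.5 × 1.8 = 224.1.

224.1°F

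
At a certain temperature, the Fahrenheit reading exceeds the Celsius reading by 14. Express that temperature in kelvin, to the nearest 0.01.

250.65 K

Let x be the Fahrenheit reading; then the Celsius reading is 5/9·x - 17.7778.
(5/9·x - 17.7778) - x = -14  ⇒  (-4/9)·x = 34/9  ⇒  x = -8.5000°F.
In Celsius: (-8.5 - 32) × 5/9 = -22.5000°C.
In kelvin: -22.5000 + 273.15 = 250.65 K.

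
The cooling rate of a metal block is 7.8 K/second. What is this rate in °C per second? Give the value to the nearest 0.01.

Since only a temperature interval is involved, the additive offset between the scales drops out.
A change of 1 K is a change of 1°C, so 7.8 × 1 = 7.80.

7.80 °C/second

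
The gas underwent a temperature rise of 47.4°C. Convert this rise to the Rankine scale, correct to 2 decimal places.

An interval of 1°C corresponds to 1.8°R.
47.4 × 1.8 = 85.32.

85.32°R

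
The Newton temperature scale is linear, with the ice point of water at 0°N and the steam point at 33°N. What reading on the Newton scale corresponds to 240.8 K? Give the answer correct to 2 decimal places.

First in Celsius: 240.8 - 273.15 = -32.3500°C.
Linearly onto the Newton scale: 0 + (-32.3500 / 100) × (33 - 0) = -10.68°N.

-10.68°N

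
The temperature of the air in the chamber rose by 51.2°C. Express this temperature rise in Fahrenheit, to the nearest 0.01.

92.16°F

An interval of 1°C corresponds to 1.8°F.
51.2 × 1.8 = 92.16.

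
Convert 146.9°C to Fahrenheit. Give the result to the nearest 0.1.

296.4°F

In Fahrenheit: 146.9000 × 1.8 + 32 = 296.4°F.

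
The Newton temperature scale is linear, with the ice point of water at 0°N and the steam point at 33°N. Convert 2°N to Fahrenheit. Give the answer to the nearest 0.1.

42.9°F

Linear interpolation between the fixed points: C = (2 - 0) × 100 / (33 - 0) = 6.0606°C.
Then 6.0606 × 1.8 + 32 = 42.9°F.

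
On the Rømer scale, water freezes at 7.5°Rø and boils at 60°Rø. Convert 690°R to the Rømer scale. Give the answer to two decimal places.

65.35°Rø

First in Celsius: (690 - 491.67) × 5/9 = 110.1833°C.
Linearly onto the Rømer scale: 7.5 + (110.1833 / 100) × (60 - 7.5) = 65.35°Rø.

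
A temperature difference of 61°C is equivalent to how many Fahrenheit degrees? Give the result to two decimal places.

109.80°F

Only the scale ratio 1.8 matters for a change in temperature.
61 × 1.8 = 109.80.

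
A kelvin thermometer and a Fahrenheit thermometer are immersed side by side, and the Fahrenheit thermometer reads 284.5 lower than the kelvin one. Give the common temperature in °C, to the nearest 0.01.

Let x be the kelvin reading; then the Fahrenheit reading is 1.8·x - 459.67.
(1.8·x - 459.67) - x = -284.5  ⇒  (0.8)·x = 175.17  ⇒  x = 218.9625 K.
In Celsius: 218.9625 - 273.15 = -54.19°C.

-54.19°C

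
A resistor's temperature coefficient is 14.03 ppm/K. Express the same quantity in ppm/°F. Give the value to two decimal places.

Since only a temperature interval is involved, the additive offset between the scales drops out.
A change of 1°F is a change of 5/9 K, so per °F the value is 14.03 × 5/9 = 7.79.

7.79 ppm/°F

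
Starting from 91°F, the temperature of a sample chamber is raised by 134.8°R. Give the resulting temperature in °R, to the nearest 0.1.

Initial temperature in Celsius: (91 - 32) × 5/9 = 32.7778°C.
The 134.8°R change is an interval, so only the factor 5/9 applies: +134.8 × 5/9 = +74.8889°C.
Final Celsius temperature: 32.7778 + 74.8889 = 107.6667°C.
In Rankine: 107.6667 × 1.8 + 491.67 = 685.5°R.

685.5°R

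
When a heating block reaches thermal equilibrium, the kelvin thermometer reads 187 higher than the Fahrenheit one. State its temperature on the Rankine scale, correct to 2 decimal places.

Let x be the Fahrenheit reading; then the kelvin reading is 5/9·x + 255.372.
(5/9·x + 255.372) - x = 187  ⇒  (-4/9)·x = -68.3722  ⇒  x = 153.8375°F.
In Celsius: (153.8375 - 32) × 5/9 = 67.6875°C.
In Rankine: 67.6875 × 1.8 + 491.67 = 613.51°R.

613.51°R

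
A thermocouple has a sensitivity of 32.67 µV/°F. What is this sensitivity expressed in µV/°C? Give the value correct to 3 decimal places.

58.806 µV/°C

The quantity depends on a temperature interval, so only the ratio of degree sizes applies; the offset between the scales is irrelevant.
A change of 1°C is a change of 1.8°F, so per °C the value is 32.67 × 1.8 = 58.806.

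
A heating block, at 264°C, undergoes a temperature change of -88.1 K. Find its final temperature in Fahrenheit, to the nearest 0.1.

348.6°F

The 88.1 K change is an interval; Kelvin and Celsius degrees are the same size, so ΔC = -88.1°C.
Final Celsius temperature: 264.0000 - 88.1000 = 175.9000°C.
In Fahrenheit: 175.9000 × 1.8 + 32 = 348.6°F.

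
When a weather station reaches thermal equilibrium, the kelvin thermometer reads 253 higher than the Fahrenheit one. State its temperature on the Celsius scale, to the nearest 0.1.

Let x be the Fahrenheit reading; then the kelvin reading is 5/9·x + 255.372.
(5/9·x + 255.372) - x = 253  ⇒  (-4/9)·x = -2.37222  ⇒  x = 5.3375°F.
In Celsius: (5.3375 - 32) × 5/9 = -14.8°C.

-14.8°C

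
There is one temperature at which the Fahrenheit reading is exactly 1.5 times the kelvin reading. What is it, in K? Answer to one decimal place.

Let K be the kelvin reading. The Fahrenheit reading is F = 1.8·K - 459.67.
Require F = 1.5·K: 1.8·K - 459.67 = 1.5·K.
(0.3)·K = 459.67  ⇒  K = 1532.2.

1532.2 K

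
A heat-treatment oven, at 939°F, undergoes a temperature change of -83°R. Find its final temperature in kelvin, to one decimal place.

Initial temperature in Celsius: (939 - 32) × 5/9 = 503.8889°C.
The 83°R change is an interval, so only the factor 5/9 applies: -83 × 5/9 = -46.1111°C.
Final Celsius temperature: 503.8889 - 46.1111 = 457.7778°C.
In kelvin: 457.7778 + 273.15 = 730.9 K.

730.9 K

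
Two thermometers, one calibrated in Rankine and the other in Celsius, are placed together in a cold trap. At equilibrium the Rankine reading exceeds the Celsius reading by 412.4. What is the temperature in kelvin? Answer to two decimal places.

174.06 K

Let x be the Rankine reading; then the Celsius reading is 5/9·x - 273.15.
(5/9·x - 273.15) - x = -412.4  ⇒  (-4/9)·x = -139.25  ⇒  x = 313.3125°R.
In Celsius: (313.3125 - 491.67) × 5/9 = -99.0875°C.
In kelvin: -99.0875 + 273.15 = 174.06 K.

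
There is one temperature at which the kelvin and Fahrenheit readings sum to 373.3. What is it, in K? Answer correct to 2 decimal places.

Let K be the kelvin reading. The Fahrenheit reading is F = 1.8·K - 459.67.
Require K + F = 373.3: (2.8)·K - 459.67 = 373.3.
K = (373.3 + 459.67) / (2.8) = 297.49.

297.49 K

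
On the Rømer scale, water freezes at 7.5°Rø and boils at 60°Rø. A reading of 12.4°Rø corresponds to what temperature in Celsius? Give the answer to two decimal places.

Linear interpolation between the fixed points: C = (12.4 - 7.5) × 100 / (60 - 7.5) = 9.3333°C.

9.33°C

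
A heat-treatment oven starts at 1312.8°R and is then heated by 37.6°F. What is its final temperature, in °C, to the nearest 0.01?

Initial temperature in Celsius: (1312.8 - 491.67) × 5/9 = 456.1833°C.
The 37.6°F change is an interval, so only the factor 5/9 applies: +37.6 × 5/9 = +20.8889°C.
Final Celsius temperature: 456.1833 + 20.8889 = 477.0722°C.

477.07°C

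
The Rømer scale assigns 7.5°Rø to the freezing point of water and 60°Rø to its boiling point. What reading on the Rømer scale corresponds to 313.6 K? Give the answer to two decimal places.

28.74°Rø

First in Celsius: 313.6 - 273.15 = 40.4500°C.
Linearly onto the Rømer scale: 7.5 + (40.4500 / 100) × (60 - 7.5) = 28.74°Rø.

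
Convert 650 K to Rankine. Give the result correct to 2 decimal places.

1170.00°R

In Celsius: 650 - 273.15 = 376.8500°C.
In Rankine: 376.8500 × 1.8 + 491.67 = 1170.00°R.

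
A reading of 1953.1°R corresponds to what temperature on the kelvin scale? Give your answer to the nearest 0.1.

1085.1 K

In Celsius: (1953.1 - 491.67) × 5/9 = 811.9056°C.
In kelvin: 811.9056 + 273.15 = 1085.1 K.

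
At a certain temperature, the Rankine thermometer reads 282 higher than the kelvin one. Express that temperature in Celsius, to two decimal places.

Let x be the kelvin reading; then the Rankine reading is 1.8·x.
(1.8·x) - x = 282  ⇒  (0.8)·x = 282  ⇒  x = 352.5000 K.
In Celsius: 352.5 - 273.15 = 79.35°C.

79.35°C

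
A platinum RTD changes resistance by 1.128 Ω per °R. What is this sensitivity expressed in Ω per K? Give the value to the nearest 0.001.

2.030 Ω per K

The quantity depends on a temperature interval, so only the ratio of degree sizes applies; the offset between the scales is irrelevant.
A change of 1 K is a change of 1.8°R, so per K the value is 1.128 × 1.8 = 2.030.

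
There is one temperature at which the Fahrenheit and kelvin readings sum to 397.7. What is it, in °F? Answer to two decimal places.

Let F be the Fahrenheit reading. The kelvin reading is K = 5/9·F + 255.372.
Require F + K = 397.7: (14/9)·F + 255.372 = 397.7.
F = (397.7 - 255.372) / (14/9) = 91.50.

91.50°F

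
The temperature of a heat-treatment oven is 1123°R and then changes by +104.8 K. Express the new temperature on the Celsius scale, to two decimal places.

455.54°C

Initial temperature in Celsius: (1123 - 491.67) × 5/9 = 350.7389°C.
The 104.8 K change is an interval; Kelvin and Celsius degrees are the same size, so ΔC = +104.8°C.
Final Celsius temperature: 350.7389 + 104.8000 = 455.5389°C.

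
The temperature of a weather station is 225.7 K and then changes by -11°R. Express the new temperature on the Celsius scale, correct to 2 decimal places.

Initial temperature in Celsius: 225.7 - 273.15 = -47.4500°C.
The 11°R change is an interval, so only the factor 5/9 applies: -11 × 5/9 = -6.1111°C.
Final Celsius temperature: -47.4500 - 6.1111 = -53.5611°C.

-53.56°C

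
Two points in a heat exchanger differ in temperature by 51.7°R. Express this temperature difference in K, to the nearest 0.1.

28.7 K

An interval of 1°R corresponds to 5/9 K.
51.7 × 5/9 = 28.7.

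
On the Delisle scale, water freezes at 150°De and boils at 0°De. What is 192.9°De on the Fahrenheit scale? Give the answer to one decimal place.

-19.5°F

Linear interpolation between the fixed points: C = (192.9 - 150) × 100 / (0 - 150) = -28.6000°C.
Then -28.6000 × 1.8 + 32 = -19.5°F.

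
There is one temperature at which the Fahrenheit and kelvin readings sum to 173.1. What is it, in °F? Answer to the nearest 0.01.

Let F be the Fahrenheit reading. The kelvin reading is K = 5/9·F + 255.372.
Require F + K = 173.1: (14/9)·F + 255.372 = 173.1.
F = (173.1 - 255.372) / (14/9) = -52.89.

-52.89°F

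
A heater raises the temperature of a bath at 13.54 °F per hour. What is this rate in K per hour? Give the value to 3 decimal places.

The quantity depends on a temperature interval, so only the ratio of degree sizes applies; the offset between the scales is irrelevant.
A change of 1°F is a change of 5/9 K, so 13.54 × 5/9 = 7.522.

7.522 K/hour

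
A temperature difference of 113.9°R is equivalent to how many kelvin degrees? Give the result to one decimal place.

63.3 K

For a temperature interval the offset drops out; only the factor 5/9 applies.
113.9 × 5/9 = 63.3.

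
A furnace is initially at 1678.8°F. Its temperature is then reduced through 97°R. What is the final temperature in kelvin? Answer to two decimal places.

1134.15 K

Initial temperature in Celsius: (1678.8 - 32) × 5/9 = 914.8889°C.
The 97°R change is an interval, so only the factor 5/9 applies: -97 × 5/9 = -53.8889°C.
Final Celsius temperature: 914.8889 - 53.8889 = 861.0000°C.
In kelvin: 861.0000 + 273.15 = 1134.15 K.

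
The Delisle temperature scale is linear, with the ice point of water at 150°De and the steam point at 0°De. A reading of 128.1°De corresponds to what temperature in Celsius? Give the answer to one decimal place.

Linear interpolation between the fixed points: C = (128.1 - 150) × 100 / (0 - 150) = 14.6000°C.

14.6°C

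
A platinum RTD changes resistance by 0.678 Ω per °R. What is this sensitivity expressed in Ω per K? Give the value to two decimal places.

The quantity depends on a temperature interval, so only the ratio of degree sizes applies; the offset between the scales is irrelevant.
A change of 1 K is a change of 1.8°R, so per K the value is 0.678 × 1.8 = 1.22.

1.22 Ω per K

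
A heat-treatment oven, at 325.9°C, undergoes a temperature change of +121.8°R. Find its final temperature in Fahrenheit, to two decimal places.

740.42°F

The 121.8°R change is an interval, so only the factor 5/9 applies: +121.8 × 5/9 = +67.6667°C.
Final Celsius temperature: 325.9000 + 67.6667 = 393.5667°C.
In Fahrenheit: 393.5667 × 1.8 + 32 = 740.42°F.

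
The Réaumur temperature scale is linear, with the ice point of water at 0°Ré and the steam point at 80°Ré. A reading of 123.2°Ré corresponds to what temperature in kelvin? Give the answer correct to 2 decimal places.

Linear interpolation between the fixed points: C = (123.2 - 0) × 100 / (80 - 0) = 154.0000°C.
Then 154.0000 + 273.15 = 427.15 K.

427.15 K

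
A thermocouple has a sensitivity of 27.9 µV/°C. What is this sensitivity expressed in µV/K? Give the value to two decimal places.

Since only a temperature interval is involved, the additive offset between the scales drops out.
A change of 1 K is a change of 1°C, so per K the value is 27.9 × 1 = 27.90.

27.90 µV/K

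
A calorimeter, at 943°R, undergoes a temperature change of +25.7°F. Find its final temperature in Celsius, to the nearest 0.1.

Initial temperature in Celsius: (943 - 491.67) × 5/9 = 250.7389°C.
The 25.7°F change is an interval, so only the factor 5/9 applies: +25.7 × 5/9 = +14.2778°C.
Final Celsius temperature: 250.7389 + 14.2778 = 265.0167°C.

265.0°C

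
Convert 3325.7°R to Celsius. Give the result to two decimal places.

1574.46°C

In Celsius: (3325.7 - 491.67) × 5/9 = 1574.4611°C.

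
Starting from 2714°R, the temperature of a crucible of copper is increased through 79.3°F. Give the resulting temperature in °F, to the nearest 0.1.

2333.6°F

Initial temperature in Celsius: (2714 - 491.67) × 5/9 = 1234.6278°C.
The 79.3°F change is an interval, so only the factor 5/9 applies: +79.3 × 5/9 = +44.0556°C.
Final Celsius temperature: 1234.6278 + 44.0556 = 1278.6833°C.
In Fahrenheit: 1278.6833 × 1.8 + 32 = 2333.6°F.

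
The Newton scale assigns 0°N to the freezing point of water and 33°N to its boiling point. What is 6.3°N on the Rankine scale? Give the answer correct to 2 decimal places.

526.03°R

Linear interpolation between the fixed points: C = (6.3 - 0) × 100 / (33 - 0) = 19.0909°C.
Then 19.0909 × 1.8 + 491.67 = 526.03°R.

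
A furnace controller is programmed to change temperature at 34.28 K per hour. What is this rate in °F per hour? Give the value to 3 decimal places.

The quantity depends on a temperature interval, so only the ratio of degree sizes applies; the offset between the scales is irrelevant.
A change of 1 K is a change of 1.8°F, so 34.28 × 1.8 = 61.704.

61.704 °F/hour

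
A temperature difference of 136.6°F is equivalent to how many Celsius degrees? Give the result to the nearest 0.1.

Only the scale ratio 5/9 matters for a change in temperature.
136.6 × 5/9 = 75.9.

75.9°C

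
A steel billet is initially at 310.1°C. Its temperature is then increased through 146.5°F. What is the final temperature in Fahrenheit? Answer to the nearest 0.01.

The 146.5°F change is an interval, so only the factor 5/9 applies: +146.5 × 5/9 = +81.3889°C.
Final Celsius temperature: 310.1000 + 81.3889 = 391.4889°C.
In Fahrenheit: 391.4889 × 1.8 + 32 = 736.68°F.

736.68°F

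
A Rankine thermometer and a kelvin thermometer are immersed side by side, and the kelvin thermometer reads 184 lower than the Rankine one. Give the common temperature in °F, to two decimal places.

-45.67°F

Let x be the Rankine reading; then the kelvin reading is 5/9·x.
(5/9·x) - x = -184  ⇒  (-4/9)·x = -184  ⇒  x = 414.0000°R.
In Celsius: (414 - 491.67) × 5/9 = -43.1500°C.
In Fahrenheit: -43.1500 × 1.8 + 32 = -45.67°F.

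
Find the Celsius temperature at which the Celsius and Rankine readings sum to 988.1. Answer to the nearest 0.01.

177.30°C

Let C be the Celsius reading. The Rankine reading is R = 1.8·C + 491.67.
Require C + R = 988.1: (2.8)·C + 491.67 = 988.1.
C = (988.1 - 491.67) / (2.8) = 177.30.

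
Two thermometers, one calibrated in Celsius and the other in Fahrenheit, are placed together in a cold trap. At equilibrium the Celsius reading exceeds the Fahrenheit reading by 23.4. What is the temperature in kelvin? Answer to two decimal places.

Let x be the Celsius reading; then the Fahrenheit reading is 1.8·x + 32.
(1.8·x + 32) - x = -23.4  ⇒  (0.8)·x = -55.4  ⇒  x = -69.2500°C.
In kelvin: -69.2500 + 273.15 = 203.90 K.

203.90 K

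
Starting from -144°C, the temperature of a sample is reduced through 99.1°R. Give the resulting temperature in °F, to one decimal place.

The 99.1°R change is an interval, so only the factor 5/9 applies: -99.1 × 5/9 = -55.0556°C.
Final Celsius temperature: -144.0000 - 55.0556 = -199.0556°C.
In Fahrenheit: -199.0556 × 1.8 + 32 = -326.3°F.

-326.3°F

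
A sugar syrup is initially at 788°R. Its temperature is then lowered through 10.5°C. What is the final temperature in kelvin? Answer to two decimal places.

427.28 K

Initial temperature in Celsius: (788 - 491.67) × 5/9 = 164.6278°C.
Final Celsius temperature: 164.6278 - 10.5000 = 154.1278°C.
In kelvin: 154.1278 + 273.15 = 427.28 K.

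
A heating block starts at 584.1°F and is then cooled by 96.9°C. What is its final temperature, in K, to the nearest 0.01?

Initial temperature in Celsius: (584.1 - 32) × 5/9 = 306.7222°C.
Final Celsius temperature: 306.7222 - 96.9000 = 209.8222°C.
In kelvin: 209.8222 + 273.15 = 482.97 K.

482.97 K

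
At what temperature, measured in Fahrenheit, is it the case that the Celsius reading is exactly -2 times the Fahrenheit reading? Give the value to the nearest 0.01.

6.96°F

Let F be the Fahrenheit reading. The Celsius reading is C = 5/9·F - 17.7778.
Require C = -2·F: 5/9·F - 17.7778 = -2·F.
(23/9)·F = 17.7778  ⇒  F = 6.96.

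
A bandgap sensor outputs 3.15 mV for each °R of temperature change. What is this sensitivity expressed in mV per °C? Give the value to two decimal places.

The quantity depends on a temperature interval, so only the ratio of degree sizes applies; the offset between the scales is irrelevant.
A change of 1°C is a change of 1.8°R, so per °C the value is 3.15 × 1.8 = 5.67.

5.67 mV per °C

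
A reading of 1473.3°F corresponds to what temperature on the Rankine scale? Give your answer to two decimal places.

In Celsius: (1473.3 - 32) × 5/9 = 800.7222°C.
In Rankine: 800.7222 × 1.8 + 491.67 = 1932.97°R.

1932.97°R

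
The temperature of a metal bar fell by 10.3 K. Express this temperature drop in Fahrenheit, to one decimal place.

18.5°F

For a temperature interval the offset drops out; only the factor 1.8 applies.
10.3 × 1.8 = 18.5.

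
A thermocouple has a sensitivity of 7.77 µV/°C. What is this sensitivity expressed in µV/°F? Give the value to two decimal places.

4.32 µV/°F

The quantity depends on a temperature interval, so only the ratio of degree sizes applies; the offset between the scales is irrelevant.
A change of 1°F is a change of 5/9°C, so per °F the value is 7.77 × 5/9 = 4.32.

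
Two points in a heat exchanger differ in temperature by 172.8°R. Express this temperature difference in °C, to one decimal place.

An interval of 1°R corresponds to 5/9°C.
172.8 × 5/9 = 96.0.

96.0°C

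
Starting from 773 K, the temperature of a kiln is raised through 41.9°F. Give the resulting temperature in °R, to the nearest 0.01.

1433.30°R

Initial temperature in Celsius: 773 - 273.15 = 499.8500°C.
The 41.9°F change is an interval, so only the factor 5/9 applies: +41.9 × 5/9 = +23.2778°C.
Final Celsius temperature: 499.8500 + 23.2778 = 523.1278°C.
In Rankine: 523.1278 × 1.8 + 491.67 = 1433.30°R.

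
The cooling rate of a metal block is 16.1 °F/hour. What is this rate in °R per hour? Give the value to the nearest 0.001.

Since only a temperature interval is involved, the additive offset between the scales drops out.
A change of 1°F is a change of 1°R, so 16.1 × 1 = 16.100.

16.100 °R/hour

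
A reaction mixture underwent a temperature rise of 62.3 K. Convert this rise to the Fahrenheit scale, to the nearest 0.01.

112.14°F

Only the scale ratio 1.8 matters for a change in temperature.
62.3 × 1.8 = 112.14.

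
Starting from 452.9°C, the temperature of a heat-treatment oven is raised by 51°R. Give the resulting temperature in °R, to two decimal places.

1357.89°R

The 51°R change is an interval, so only the factor 5/9 applies: +51 × 5/9 = +28.3333°C.
Final Celsius temperature: 452.9000 + 28.3333 = 481.2333°C.
In Rankine: 481.2333 × 1.8 + 491.67 = 1357.89°R.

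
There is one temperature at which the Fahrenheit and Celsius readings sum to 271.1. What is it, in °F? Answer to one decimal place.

185.7°F

Let F be the Fahrenheit reading. The Celsius reading is C = 5/9·F - 17.7778.
Require F + C = 271.1: (14/9)·F - 17.7778 = 271.1.
F = (271.1 + 17.7778) / (14/9) = 185.7.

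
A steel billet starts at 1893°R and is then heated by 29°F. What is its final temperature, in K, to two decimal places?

Initial temperature in Celsius: (1893 - 491.67) × 5/9 = 778.5167°C.
The 29°F change is an interval, so only the factor 5/9 applies: +29 × 5/9 = +16.1111°C.
Final Celsius temperature: 778.5167 + 16.1111 = 794.6278°C.
In kelvin: 794.6278 + 273.15 = 1067.78 K.

1067.78 K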